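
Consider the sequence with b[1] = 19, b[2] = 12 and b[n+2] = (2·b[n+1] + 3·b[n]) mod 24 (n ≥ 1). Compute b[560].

18

Listing terms: b[1] = 19; b[2] = 12; b[3] = 9; b[4] = 6; b[5] = 15; b[6] = 0; b[7] = 21; b[8] = 18; b[9] = 3; b[10] = 12; b[11] = 9.
Since (b[10], b[11]) = (b[2], b[3]) = (12, 9) (two consecutive terms determine the rest), the sequence is eventually periodic: after a pre-period of length 1 it cycles with period 8.
For n ≥ 2, b[n] depends only on (n - 2) mod 8. (560 - 2) mod 8 = 6, so b[560] = b[8] = 18.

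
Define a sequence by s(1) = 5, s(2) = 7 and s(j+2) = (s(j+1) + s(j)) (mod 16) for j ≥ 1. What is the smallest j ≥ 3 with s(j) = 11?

11

Computing terms: s(1) = 5; s(2) = 7; s(3) = 12; s(4) = 3; s(5) = 15; s(6) = 2; s(7) = 1; s(8) = 3; s(9) = 4; s(10) = 7; s(11) = 11; s(12) = 2; s(13) = 13; s(14) = 15; s(15) = 12; s(16) = 11; s(17) = 7; s(18) = 2; s(19) = 9; s(20) = 11; s(21) = 4; s(22) = 15; s(23) = 3; s(24) = 2; s(25) = 5; s(26) = 7.
The sequence repeats with period 24.
The value 11 first appears (with j ≥ 3) at s(11).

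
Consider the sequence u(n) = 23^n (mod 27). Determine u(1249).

We have u(1) = 23,  u(2) = 16,  u(3) = 17,  u(4) = 13,  u(5) = 2,  u(6) = 19,  u(7) = 5,  u(8) = 7,  u(9) = 26,  u(10) = 4,  u(11) = 11,  u(12) = 10,  u(13) = 14,  u(14) = 25,  u(15) = 8,  u(16) = 22,  u(17) = 20,  u(18) = 1,  u(19) = 23.
Since u(19) = u(1) = 23, the sequence is periodic with period 18.
(1249 - 1) mod 18 = 6, so u(1249) = u(7) = 5.

5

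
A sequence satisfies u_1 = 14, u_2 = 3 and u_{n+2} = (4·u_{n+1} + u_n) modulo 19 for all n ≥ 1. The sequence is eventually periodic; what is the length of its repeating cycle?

Computing terms: u_1 = 14,  u_2 = 3,  u_3 = 7,  u_4 = 12,  u_5 = 17,  u_6 = 4,  u_7 = 14,  u_8 = 3.
The sequence repeats with period 6.

6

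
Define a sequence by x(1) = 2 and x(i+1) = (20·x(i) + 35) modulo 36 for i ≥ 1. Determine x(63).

x(1) = 2; x(2) = 3; x(3) = 23; x(4) = 27; x(5) = 35; x(6) = 15; x(7) = 11; x(8) = 3.
Since x(8) = x(2) = 3, the sequence is eventually periodic: after a pre-period of length 1 it cycles with period 6.
For i ≥ 2, x(i) depends only on (i - 2) mod 6. (63 - 2) mod 6 = 1, so x(63) = x(3) = 23.

23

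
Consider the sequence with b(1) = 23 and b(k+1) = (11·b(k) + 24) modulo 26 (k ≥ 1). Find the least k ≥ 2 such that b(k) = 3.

b(1) = 23, b(2) = 17, b(3) = 3, b(4) = 5, b(5) = 1, b(6) = 9, b(7) = 19, b(8) = 25, b(9) = 13, b(10) = 11, b(11) = 15, b(12) = 7, b(13) = 23.
The sequence repeats with period 12.
The value 3 first appears (with k ≥ 2) at b(3).

3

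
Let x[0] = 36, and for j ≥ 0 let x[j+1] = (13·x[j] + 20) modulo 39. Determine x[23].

x[0] = 36,  x[1] = 20,  x[2] = 7,  x[3] = 33,  x[4] = 20.
Since x[4] = x[1] = 20, the sequence is eventually periodic: after a pre-period of length 1 it cycles with period 3.
For j ≥ 1, x[j] depends only on (j - 1) mod 3. (23 - 1) mod 3 = 1, so x[23] = x[2] = 7.

7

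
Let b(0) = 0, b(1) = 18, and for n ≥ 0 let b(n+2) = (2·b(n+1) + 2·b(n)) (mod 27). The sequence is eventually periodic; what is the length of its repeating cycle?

b(0) = 0,  b(1) = 18,  b(2) = 9,  b(3) = 0,  b(4) = 18.
Since (b(3), b(4)) = (b(0), b(1)) = (0, 18) (two consecutive terms determine the rest), the sequence is periodic with period 3.

3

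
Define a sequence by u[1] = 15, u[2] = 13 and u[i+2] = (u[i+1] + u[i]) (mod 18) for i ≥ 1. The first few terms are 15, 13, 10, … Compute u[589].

We have u[1] = 15; u[2] = 13; u[3] = 10; u[4] = 5; u[5] = 15; u[6] = 2; u[7] = 17; u[8] = 1; u[9] = 0; u[10] = 1; u[11] = 1; u[12] = 2; u[13] = 3; u[14] = 5; u[15] = 8; u[16] = 13; u[17] = 3; u[18] = 16; u[19] = 1; u[20] = 17; u[21] = 0; u[22] = 17; u[23] = 17; u[24] = 16; u[25] = 15; u[26] = 13.
Since (u[25], u[26]) = (u[1], u[2]) = (15, 13) (two consecutive terms determine the rest), the sequence is periodic with period 24.
(589 - 1) mod 24 = 12, so u[589] = u[13] = 3.

3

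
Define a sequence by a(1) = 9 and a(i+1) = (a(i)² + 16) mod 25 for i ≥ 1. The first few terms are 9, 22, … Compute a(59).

a(1) = 9; a(2) = 22; a(3) = 0; a(4) = 16; a(5) = 22.
Since a(5) = a(2) = 22, the sequence is eventually periodic: after a pre-period of length 1 it cycles with period 3.
For i ≥ 2, a(i) depends only on (i - 2) mod 3. (59 - 2) mod 3 = 0, so a(59) = a(2) = 22.

22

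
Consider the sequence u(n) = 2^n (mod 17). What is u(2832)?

We have u(0) = 1,  u(1) = 2,  u(2) = 4,  u(3) = 8,  u(4) = 16,  u(5) = 15,  u(6) = 13,  u(7) = 9,  u(8) = 1.
Since u(8) = u(0) = 1, the sequence is periodic with period 8.
(2832 - 0) mod 8 = 0, so u(2832) = u(0) = 1.

1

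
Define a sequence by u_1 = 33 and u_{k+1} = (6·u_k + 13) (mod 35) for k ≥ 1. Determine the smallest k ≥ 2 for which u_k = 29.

8

Computing terms: u_1 = 33; u_2 = 1; u_3 = 19; u_4 = 22; u_5 = 5; u_6 = 8; u_7 = 26; u_8 = 29; u_9 = 12; u_{10} = 15; u_{11} = 33.
The sequence repeats with period 10.
The value 29 first appears (with k ≥ 2) at u_8.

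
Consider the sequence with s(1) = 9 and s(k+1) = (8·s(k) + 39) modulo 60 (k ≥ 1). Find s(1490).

51

Computing terms: s(1) = 9, s(2) = 51, s(3) = 27, s(4) = 15, s(5) = 39, s(6) = 51.
Since s(6) = s(2) = 51, the sequence is eventually periodic: after a pre-period of length 1 it cycles with period 4.
For k ≥ 2, s(k) depends only on (k - 2) mod 4. (1490 - 2) mod 4 = 0, so s(1490) = s(2) = 51.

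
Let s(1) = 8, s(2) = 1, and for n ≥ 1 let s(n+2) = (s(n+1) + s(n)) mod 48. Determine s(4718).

41

We have s(1) = 8; s(2) = 1; s(3) = 9; s(4) = 10; s(5) = 19; s(6) = 29; s(7) = 0; s(8) = 29; s(9) = 29; s(10) = 10; s(11) = 39; s(12) = 1; s(13) = 40; s(14) = 41; s(15) = 33; s(16) = 26; s(17) = 11; s(18) = 37; s(19) = 0; s(20) = 37; s(21) = 37; s(22) = 26; s(23) = 15; s(24) = 41; s(25) = 8; s(26) = 1.
The sequence repeats with period 24.
So s(4718) = s(1 + ((4718-1) mod 24)) = s(14) = 41.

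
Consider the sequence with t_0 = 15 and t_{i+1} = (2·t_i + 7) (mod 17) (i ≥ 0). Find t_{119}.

Computing terms: t_0 = 15,  t_1 = 3,  t_2 = 13,  t_3 = 16,  t_4 = 5,  t_5 = 0,  t_6 = 7,  t_7 = 4,  t_8 = 15.
The sequence repeats with period 8.
So t_{119} = t_{0 + ((119-0) mod 8)} = t_7 = 4.

4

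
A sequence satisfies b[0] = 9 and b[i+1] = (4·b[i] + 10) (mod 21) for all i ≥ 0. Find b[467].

5

We have b[0] = 9; b[1] = 4; b[2] = 5; b[3] = 9.
Since b[3] = b[0] = 9, the sequence is periodic with period 3.
So b[467] = b[0 + ((467-0) mod 3)] = b[2] = 5.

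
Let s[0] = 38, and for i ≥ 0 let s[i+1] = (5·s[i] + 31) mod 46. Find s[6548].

Listing terms: s[0] = 38,  s[1] = 37,  s[2] = 32,  s[3] = 7,  s[4] = 20,  s[5] = 39,  s[6] = 42,  s[7] = 11,  s[8] = 40,  s[9] = 1,  s[10] = 36,  s[11] = 27,  s[12] = 28,  s[13] = 33,  s[14] = 12,  s[15] = 45,  s[16] = 26,  s[17] = 23,  s[18] = 8,  s[19] = 25,  s[20] = 18,  s[21] = 29,  s[22] = 38.
Since s[22] = s[0] = 38, the sequence is periodic with period 22.
So s[6548] = s[0 + ((6548-0) mod 22)] = s[14] = 12.

12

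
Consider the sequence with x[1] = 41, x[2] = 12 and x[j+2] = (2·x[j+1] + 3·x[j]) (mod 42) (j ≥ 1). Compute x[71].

9

Computing terms: x[1] = 41; x[2] = 12; x[3] = 21; x[4] = 36; x[5] = 9; x[6] = 0; x[7] = 27; x[8] = 12; x[9] = 21.
Since (x[8], x[9]) = (x[2], x[3]) = (12, 21) (two consecutive terms determine the rest), the sequence is eventually periodic: after a pre-period of length 1 it cycles with period 6.
For j ≥ 2, x[j] depends only on (j - 2) mod 6. (71 - 2) mod 6 = 3, so x[71] = x[5] = 9.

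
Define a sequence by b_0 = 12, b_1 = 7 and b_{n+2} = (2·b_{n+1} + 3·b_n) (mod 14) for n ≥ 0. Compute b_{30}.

12

Listing terms: b_0 = 12,  b_1 = 7,  b_2 = 8,  b_3 = 9,  b_4 = 0,  b_5 = 13,  b_6 = 12,  b_7 = 7.
The sequence repeats with period 6.
So b_{30} = b_{0 + ((30-0) mod 6)} = b_0 = 12.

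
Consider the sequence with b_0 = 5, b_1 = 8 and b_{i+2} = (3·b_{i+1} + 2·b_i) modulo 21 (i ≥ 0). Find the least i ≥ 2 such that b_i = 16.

6

Computing terms: b_0 = 5, b_1 = 8, b_2 = 13, b_3 = 13, b_4 = 2, b_5 = 11, b_6 = 16, b_7 = 7, b_8 = 11, b_9 = 5, b_{10} = 16, b_{11} = 16, b_{12} = 17, b_{13} = 20, b_{14} = 10, b_{15} = 7, b_{16} = 20, b_{17} = 11, b_{18} = 10, b_{19} = 10, b_{20} = 8, b_{21} = 2, b_{22} = 1, b_{23} = 7, b_{24} = 2, b_{25} = 20, b_{26} = 1, b_{27} = 1, b_{28} = 5, b_{29} = 17, b_{30} = 19, b_{31} = 7, b_{32} = 17, b_{33} = 2, b_{34} = 19, b_{35} = 19, b_{36} = 11, b_{37} = 8, b_{38} = 4, b_{39} = 7, b_{40} = 8, b_{41} = 17, b_{42} = 4, b_{43} = 4, b_{44} = 20, b_{45} = 5, b_{46} = 13, b_{47} = 7, b_{48} = 5, b_{49} = 8.
Since (b_{48}, b_{49}) = (b_0, b_1) = (5, 8) (two consecutive terms determine the rest), the sequence is periodic with period 48.
The value 16 first appears (with i ≥ 2) at b_6.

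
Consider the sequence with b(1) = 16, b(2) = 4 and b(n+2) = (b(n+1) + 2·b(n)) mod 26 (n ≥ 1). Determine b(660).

Listing terms: b(1) = 16,  b(2) = 4,  b(3) = 10,  b(4) = 18,  b(5) = 12,  b(6) = 22,  b(7) = 20,  b(8) = 12,  b(9) = 0,  b(10) = 24,  b(11) = 24,  b(12) = 20,  b(13) = 16,  b(14) = 4.
The sequence repeats with period 12.
(660 - 1) mod 12 = 11, so b(660) = b(12) = 20.

20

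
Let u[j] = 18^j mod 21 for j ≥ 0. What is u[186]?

Listing terms: u[0] = 1,  u[1] = 18,  u[2] = 9,  u[3] = 15,  u[4] = 18.
Since u[4] = u[1] = 18, the sequence is eventually periodic: after a pre-period of length 1 it cycles with period 3.
For j ≥ 1, u[j] depends only on (j - 1) mod 3. (186 - 1) mod 3 = 2, so u[186] = u[3] = 15.

15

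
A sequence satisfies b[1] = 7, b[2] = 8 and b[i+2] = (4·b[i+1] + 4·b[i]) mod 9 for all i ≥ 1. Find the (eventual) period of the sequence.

We have b[1] = 7; b[2] = 8; b[3] = 6; b[4] = 2; b[5] = 5; b[6] = 1; b[7] = 6; b[8] = 1; b[9] = 1; b[10] = 8; b[11] = 0; b[12] = 5; b[13] = 2; b[14] = 1; b[15] = 3; b[16] = 7; b[17] = 4; b[18] = 8; b[19] = 3; b[20] = 8; b[21] = 8; b[22] = 1; b[23] = 0; b[24] = 4; b[25] = 7; b[26] = 8.
The sequence repeats with period 24.

24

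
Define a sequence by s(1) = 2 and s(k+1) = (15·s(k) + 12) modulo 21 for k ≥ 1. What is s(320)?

15

Listing terms: s(1) = 2,  s(2) = 0,  s(3) = 12,  s(4) = 3,  s(5) = 15,  s(6) = 6,  s(7) = 18,  s(8) = 9,  s(9) = 0.
Since s(9) = s(2) = 0, the sequence is eventually periodic: after a pre-period of length 1 it cycles with period 7.
For k ≥ 2, s(k) depends only on (k - 2) mod 7. (320 - 2) mod 7 = 3, so s(320) = s(5) = 15.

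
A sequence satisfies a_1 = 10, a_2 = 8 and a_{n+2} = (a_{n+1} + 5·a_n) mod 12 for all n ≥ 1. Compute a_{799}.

10

a_1 = 10,  a_2 = 8,  a_3 = 10,  a_4 = 2,  a_5 = 4,  a_6 = 2,  a_7 = 10,  a_8 = 8.
Since (a_7, a_8) = (a_1, a_2) = (10, 8) (two consecutive terms determine the rest), the sequence is periodic with period 6.
(799 - 1) mod 6 = 0, so a_{799} = a_1 = 10.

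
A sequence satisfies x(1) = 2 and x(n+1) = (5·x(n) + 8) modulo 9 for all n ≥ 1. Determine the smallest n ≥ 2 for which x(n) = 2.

Computing terms: x(1) = 2,  x(2) = 0,  x(3) = 8,  x(4) = 3,  x(5) = 5,  x(6) = 6,  x(7) = 2.
The sequence repeats with period 6.
The value 2 next appears (with n ≥ 2) at x(7).

7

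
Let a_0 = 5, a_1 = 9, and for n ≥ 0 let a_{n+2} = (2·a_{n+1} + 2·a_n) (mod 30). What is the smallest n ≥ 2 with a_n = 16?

5

Computing terms: a_0 = 5, a_1 = 9, a_2 = 28, a_3 = 14, a_4 = 24, a_5 = 16, a_6 = 20, a_7 = 12, a_8 = 4, a_9 = 2, a_{10} = 12, a_{11} = 28, a_{12} = 20, a_{13} = 6, a_{14} = 22, a_{15} = 26, a_{16} = 6, a_{17} = 4, a_{18} = 20, a_{19} = 18, a_{20} = 16, a_{21} = 8, a_{22} = 18, a_{23} = 22, a_{24} = 20, a_{25} = 24, a_{26} = 28, a_{27} = 14.
Since (a_{26}, a_{27}) = (a_2, a_3) = (28, 14) (two consecutive terms determine the rest), the sequence is eventually periodic: after a pre-period of length 2 it cycles with period 24.
The value 16 first appears (with n ≥ 2) at a_5.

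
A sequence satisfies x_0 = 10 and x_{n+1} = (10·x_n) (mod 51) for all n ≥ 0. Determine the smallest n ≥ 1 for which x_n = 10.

16

x_0 = 10,  x_1 = 49,  x_2 = 31,  x_3 = 4,  x_4 = 40,  x_5 = 43,  x_6 = 22,  x_7 = 16,  x_8 = 7,  x_9 = 19,  x_{10} = 37,  x_{11} = 13,  x_{12} = 28,  x_{13} = 25,  x_{14} = 46,  x_{15} = 1,  x_{16} = 10.
Since x_{16} = x_0 = 10, the sequence is periodic with period 16.
The value 10 next appears (with n ≥ 1) at x_{16}.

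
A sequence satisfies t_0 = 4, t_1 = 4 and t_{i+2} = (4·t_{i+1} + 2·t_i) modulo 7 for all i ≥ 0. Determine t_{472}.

t_0 = 4, t_1 = 4, t_2 = 3, t_3 = 6, t_4 = 2, t_5 = 6, t_6 = 0, t_7 = 5, t_8 = 6, t_9 = 6, t_{10} = 1, t_{11} = 2, t_{12} = 3, t_{13} = 2, t_{14} = 0, t_{15} = 4, t_{16} = 2, t_{17} = 2, t_{18} = 5, t_{19} = 3, t_{20} = 1, t_{21} = 3, t_{22} = 0, t_{23} = 6, t_{24} = 3, t_{25} = 3, t_{26} = 4, t_{27} = 1, t_{28} = 5, t_{29} = 1, t_{30} = 0, t_{31} = 2, t_{32} = 1, t_{33} = 1, t_{34} = 6, t_{35} = 5, t_{36} = 4, t_{37} = 5, t_{38} = 0, t_{39} = 3, t_{40} = 5, t_{41} = 5, t_{42} = 2, t_{43} = 4, t_{44} = 6, t_{45} = 4, t_{46} = 0, t_{47} = 1, t_{48} = 4, t_{49} = 4.
Since (t_{48}, t_{49}) = (t_0, t_1) = (4, 4) (two consecutive terms determine the rest), the sequence is periodic with period 48.
So t_{472} = t_{0 + ((472-0) mod 48)} = t_{40} = 5.

5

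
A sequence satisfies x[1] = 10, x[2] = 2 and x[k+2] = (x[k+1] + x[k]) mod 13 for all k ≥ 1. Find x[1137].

We have x[1] = 10; x[2] = 2; x[3] = 12; x[4] = 1; x[5] = 0; x[6] = 1; x[7] = 1; x[8] = 2; x[9] = 3; x[10] = 5; x[11] = 8; x[12] = 0; x[13] = 8; x[14] = 8; x[15] = 3; x[16] = 11; x[17] = 1; x[18] = 12; x[19] = 0; x[20] = 12; x[21] = 12; x[22] = 11; x[23] = 10; x[24] = 8; x[25] = 5; x[26] = 0; x[27] = 5; x[28] = 5; x[29] = 10; x[30] = 2.
Since (x[29], x[30]) = (x[1], x[2]) = (10, 2) (two consecutive terms determine the rest), the sequence is periodic with period 28.
(1137 - 1) mod 28 = 16, so x[1137] = x[17] = 1.

1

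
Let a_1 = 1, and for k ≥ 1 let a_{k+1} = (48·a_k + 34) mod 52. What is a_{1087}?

a_1 = 1, a_2 = 30, a_3 = 18, a_4 = 14, a_5 = 30.
Since a_5 = a_2 = 30, the sequence is eventually periodic: after a pre-period of length 1 it cycles with period 3.
For k ≥ 2, a_k depends only on (k - 2) mod 3. (1087 - 2) mod 3 = 2, so a_{1087} = a_4 = 14.

14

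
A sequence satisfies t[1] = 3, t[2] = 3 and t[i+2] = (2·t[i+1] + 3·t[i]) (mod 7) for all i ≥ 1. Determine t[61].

We have t[1] = 3,  t[2] = 3,  t[3] = 1,  t[4] = 4,  t[5] = 4,  t[6] = 6,  t[7] = 3,  t[8] = 3.
Since (t[7], t[8]) = (t[1], t[2]) = (3, 3) (two consecutive terms determine the rest), the sequence is periodic with period 6.
(61 - 1) mod 6 = 0, so t[61] = t[1] = 3.

3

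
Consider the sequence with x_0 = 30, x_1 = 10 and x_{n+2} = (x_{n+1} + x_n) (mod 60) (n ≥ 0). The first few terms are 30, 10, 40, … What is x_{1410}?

10

Computing terms: x_0 = 30, x_1 = 10, x_2 = 40, x_3 = 50, x_4 = 30, x_5 = 20, x_6 = 50, x_7 = 10, x_8 = 0, x_9 = 10, x_{10} = 10, x_{11} = 20, x_{12} = 30, x_{13} = 50, x_{14} = 20, x_{15} = 10, x_{16} = 30, x_{17} = 40, x_{18} = 10, x_{19} = 50, x_{20} = 0, x_{21} = 50, x_{22} = 50, x_{23} = 40, x_{24} = 30, x_{25} = 10.
The sequence repeats with period 24.
(1410 - 0) mod 24 = 18, so x_{1410} = x_{18} = 10.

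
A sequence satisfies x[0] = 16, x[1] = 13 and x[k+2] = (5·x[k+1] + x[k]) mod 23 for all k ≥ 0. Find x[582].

We have x[0] = 16, x[1] = 13, x[2] = 12, x[3] = 4, x[4] = 9, x[5] = 3, x[6] = 1, x[7] = 8, x[8] = 18, x[9] = 6, x[10] = 2, x[11] = 16, x[12] = 13.
Since (x[11], x[12]) = (x[0], x[1]) = (16, 13) (two consecutive terms determine the rest), the sequence is periodic with period 11.
(582 - 0) mod 11 = 10, so x[582] = x[10] = 2.

2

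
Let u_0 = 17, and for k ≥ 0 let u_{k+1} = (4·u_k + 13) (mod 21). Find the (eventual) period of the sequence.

3

We have u_0 = 17,  u_1 = 18,  u_2 = 1,  u_3 = 17.
Since u_3 = u_0 = 17, the sequence is periodic with period 3.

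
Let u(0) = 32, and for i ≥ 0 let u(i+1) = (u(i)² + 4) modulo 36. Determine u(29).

u(0) = 32,  u(1) = 20,  u(2) = 8,  u(3) = 32.
The sequence repeats with period 3.
So u(29) = u(0 + ((29-0) mod 3)) = u(2) = 8.

8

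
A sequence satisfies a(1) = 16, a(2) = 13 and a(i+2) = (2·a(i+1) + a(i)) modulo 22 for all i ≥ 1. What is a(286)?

Listing terms: a(1) = 16, a(2) = 13, a(3) = 20, a(4) = 9, a(5) = 16, a(6) = 19, a(7) = 10, a(8) = 17, a(9) = 0, a(10) = 17, a(11) = 12, a(12) = 19, a(13) = 6, a(14) = 9, a(15) = 2, a(16) = 13, a(17) = 6, a(18) = 3, a(19) = 12, a(20) = 5, a(21) = 0, a(22) = 5, a(23) = 10, a(24) = 3, a(25) = 16, a(26) = 13.
Since (a(25), a(26)) = (a(1), a(2)) = (16, 13) (two consecutive terms determine the rest), the sequence is periodic with period 24.
(286 - 1) mod 24 = 21, so a(286) = a(22) = 5.

5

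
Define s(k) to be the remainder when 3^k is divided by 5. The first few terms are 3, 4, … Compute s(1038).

Computing terms: s(1) = 3,  s(2) = 4,  s(3) = 2,  s(4) = 1,  s(5) = 3.
The sequence repeats with period 4.
So s(1038) = s(1 + ((1038-1) mod 4)) = s(2) = 4.

4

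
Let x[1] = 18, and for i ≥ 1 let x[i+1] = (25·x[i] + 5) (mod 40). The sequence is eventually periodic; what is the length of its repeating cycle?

We have x[1] = 18, x[2] = 15, x[3] = 20, x[4] = 25, x[5] = 30, x[6] = 35, x[7] = 0, x[8] = 5, x[9] = 10, x[10] = 15.
Since x[10] = x[2] = 15, the sequence is eventually periodic: after a pre-period of length 1 it cycles with period 8.

8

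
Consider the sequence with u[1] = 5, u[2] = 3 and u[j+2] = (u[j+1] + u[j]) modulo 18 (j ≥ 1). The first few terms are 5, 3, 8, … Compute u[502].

9

Computing terms: u[1] = 5, u[2] = 3, u[3] = 8, u[4] = 11, u[5] = 1, u[6] = 12, u[7] = 13, u[8] = 7, u[9] = 2, u[10] = 9, u[11] = 11, u[12] = 2, u[13] = 13, u[14] = 15, u[15] = 10, u[16] = 7, u[17] = 17, u[18] = 6, u[19] = 5, u[20] = 11, u[21] = 16, u[22] = 9, u[23] = 7, u[24] = 16, u[25] = 5, u[26] = 3.
The sequence repeats with period 24.
(502 - 1) mod 24 = 21, so u[502] = u[22] = 9.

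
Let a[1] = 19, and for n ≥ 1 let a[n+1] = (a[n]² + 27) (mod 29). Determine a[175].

Computing terms: a[1] = 19; a[2] = 11; a[3] = 3; a[4] = 7; a[5] = 18; a[6] = 3.
Since a[6] = a[3] = 3, the sequence is eventually periodic: after a pre-period of length 2 it cycles with period 3.
For n ≥ 3, a[n] depends only on (n - 3) mod 3. (175 - 3) mod 3 = 1, so a[175] = a[4] = 7.

7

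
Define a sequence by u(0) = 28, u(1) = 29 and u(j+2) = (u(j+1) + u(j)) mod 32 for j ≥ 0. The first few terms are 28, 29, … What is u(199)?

25

We have u(0) = 28,  u(1) = 29,  u(2) = 25,  u(3) = 22,  u(4) = 15,  u(5) = 5,  u(6) = 20,  u(7) = 25,  u(8) = 13,  u(9) = 6,  u(10) = 19,  u(11) = 25,  u(12) = 12,  u(13) = 5,  u(14) = 17,  u(15) = 22,  u(16) = 7,  u(17) = 29,  u(18) = 4,  u(19) = 1,  u(20) = 5,  u(21) = 6,  u(22) = 11,  u(23) = 17,  u(24) = 28,  u(25) = 13,  u(26) = 9,  u(27) = 22,  u(28) = 31,  u(29) = 21,  u(30) = 20,  u(31) = 9,  u(32) = 29,  u(33) = 6,  u(34) = 3,  u(35) = 9,  u(36) = 12,  u(37) = 21,  u(38) = 1,  u(39) = 22,  u(40) = 23,  u(41) = 13,  u(42) = 4,  u(43) = 17,  u(44) = 21,  u(45) = 6,  u(46) = 27,  u(47) = 1,  u(48) = 28,  u(49) = 29.
Since (u(48), u(49)) = (u(0), u(1)) = (28, 29) (two consecutive terms determine the rest), the sequence is periodic with period 48.
So u(199) = u(0 + ((199-0) mod 48)) = u(7) = 25.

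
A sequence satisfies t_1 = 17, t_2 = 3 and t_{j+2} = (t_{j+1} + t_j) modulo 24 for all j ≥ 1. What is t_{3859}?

t_1 = 17; t_2 = 3; t_3 = 20; t_4 = 23; t_5 = 19; t_6 = 18; t_7 = 13; t_8 = 7; t_9 = 20; t_{10} = 3; t_{11} = 23; t_{12} = 2; t_{13} = 1; t_{14} = 3; t_{15} = 4; t_{16} = 7; t_{17} = 11; t_{18} = 18; t_{19} = 5; t_{20} = 23; t_{21} = 4; t_{22} = 3; t_{23} = 7; t_{24} = 10; t_{25} = 17; t_{26} = 3.
Since (t_{25}, t_{26}) = (t_1, t_2) = (17, 3) (two consecutive terms determine the rest), the sequence is periodic with period 24.
(3859 - 1) mod 24 = 18, so t_{3859} = t_{19} = 5.

5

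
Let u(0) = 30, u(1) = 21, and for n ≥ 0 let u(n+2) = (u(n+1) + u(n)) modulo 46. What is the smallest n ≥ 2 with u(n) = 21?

Listing terms: u(0) = 30; u(1) = 21; u(2) = 5; u(3) = 26; u(4) = 31; u(5) = 11; u(6) = 42; u(7) = 7; u(8) = 3; u(9) = 10; u(10) = 13; u(11) = 23; u(12) = 36; u(13) = 13; u(14) = 3; u(15) = 16; u(16) = 19; u(17) = 35; u(18) = 8; u(19) = 43; u(20) = 5; u(21) = 2; u(22) = 7; u(23) = 9; u(24) = 16; u(25) = 25; u(26) = 41; u(27) = 20; u(28) = 15; u(29) = 35; u(30) = 4; u(31) = 39; u(32) = 43; u(33) = 36; u(34) = 33; u(35) = 23; u(36) = 10; u(37) = 33; u(38) = 43; u(39) = 30; u(40) = 27; u(41) = 11; u(42) = 38; u(43) = 3; u(44) = 41; u(45) = 44; u(46) = 39; u(47) = 37; u(48) = 30; u(49) = 21.
Since (u(48), u(49)) = (u(0), u(1)) = (30, 21) (two consecutive terms determine the rest), the sequence is periodic with period 48.
The value 21 next appears (with n ≥ 2) at u(49).

49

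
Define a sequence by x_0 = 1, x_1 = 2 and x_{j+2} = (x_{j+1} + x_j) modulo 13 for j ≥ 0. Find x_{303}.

We have x_0 = 1, x_1 = 2, x_2 = 3, x_3 = 5, x_4 = 8, x_5 = 0, x_6 = 8, x_7 = 8, x_8 = 3, x_9 = 11, x_{10} = 1, x_{11} = 12, x_{12} = 0, x_{13} = 12, x_{14} = 12, x_{15} = 11, x_{16} = 10, x_{17} = 8, x_{18} = 5, x_{19} = 0, x_{20} = 5, x_{21} = 5, x_{22} = 10, x_{23} = 2, x_{24} = 12, x_{25} = 1, x_{26} = 0, x_{27} = 1, x_{28} = 1, x_{29} = 2.
The sequence repeats with period 28.
(303 - 0) mod 28 = 23, so x_{303} = x_{23} = 2.

2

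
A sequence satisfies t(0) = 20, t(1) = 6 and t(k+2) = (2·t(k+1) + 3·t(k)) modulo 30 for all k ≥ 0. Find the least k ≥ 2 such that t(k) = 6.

5

t(0) = 20, t(1) = 6, t(2) = 12, t(3) = 12, t(4) = 0, t(5) = 6, t(6) = 12.
Since (t(5), t(6)) = (t(1), t(2)) = (6, 12) (two consecutive terms determine the rest), the sequence is eventually periodic: after a pre-period of length 1 it cycles with period 4.
The value 6 next appears (with k ≥ 2) at t(5).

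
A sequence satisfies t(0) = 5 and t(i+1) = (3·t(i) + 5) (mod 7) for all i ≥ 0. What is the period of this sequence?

t(0) = 5, t(1) = 6, t(2) = 2, t(3) = 4, t(4) = 3, t(5) = 0, t(6) = 5.
Since t(6) = t(0) = 5, the sequence is periodic with period 6.

6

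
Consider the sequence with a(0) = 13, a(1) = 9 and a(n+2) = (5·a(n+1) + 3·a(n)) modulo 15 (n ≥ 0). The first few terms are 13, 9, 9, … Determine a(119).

Listing terms: a(0) = 13, a(1) = 9, a(2) = 9, a(3) = 12, a(4) = 12, a(5) = 6, a(6) = 6, a(7) = 3, a(8) = 3, a(9) = 9, a(10) = 9.
Since (a(9), a(10)) = (a(1), a(2)) = (9, 9) (two consecutive terms determine the rest), the sequence is eventually periodic: after a pre-period of length 1 it cycles with period 8.
For n ≥ 1, a(n) depends only on (n - 1) mod 8. (119 - 1) mod 8 = 6, so a(119) = a(7) = 3.

3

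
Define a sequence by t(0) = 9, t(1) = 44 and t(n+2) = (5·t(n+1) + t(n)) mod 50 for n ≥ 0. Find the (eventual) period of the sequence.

Listing terms: t(0) = 9, t(1) = 44, t(2) = 29, t(3) = 39, t(4) = 24, t(5) = 9, t(6) = 19, t(7) = 4, t(8) = 39, t(9) = 49, t(10) = 34, t(11) = 19, t(12) = 29, t(13) = 14, t(14) = 49, t(15) = 9, t(16) = 44.
The sequence repeats with period 15.

15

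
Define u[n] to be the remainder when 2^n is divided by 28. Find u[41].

Listing terms: u[1] = 2; u[2] = 4; u[3] = 8; u[4] = 16; u[5] = 4.
Since u[5] = u[2] = 4, the sequence is eventually periodic: after a pre-period of length 1 it cycles with period 3.
For n ≥ 2, u[n] depends only on (n - 2) mod 3. (41 - 2) mod 3 = 0, so u[41] = u[2] = 4.

4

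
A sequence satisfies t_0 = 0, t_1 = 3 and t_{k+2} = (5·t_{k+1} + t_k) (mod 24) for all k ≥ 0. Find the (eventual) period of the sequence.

12

Listing terms: t_0 = 0, t_1 = 3, t_2 = 15, t_3 = 6, t_4 = 21, t_5 = 15, t_6 = 0, t_7 = 15, t_8 = 3, t_9 = 6, t_{10} = 9, t_{11} = 3, t_{12} = 0, t_{13} = 3.
The sequence repeats with period 12.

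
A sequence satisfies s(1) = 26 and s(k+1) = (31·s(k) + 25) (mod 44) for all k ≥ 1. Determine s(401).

Listing terms: s(1) = 26, s(2) = 39, s(3) = 2, s(4) = 43, s(5) = 38, s(6) = 15, s(7) = 6, s(8) = 35, s(9) = 10, s(10) = 27, s(11) = 26.
The sequence repeats with period 10.
(401 - 1) mod 10 = 0, so s(401) = s(1) = 26.

26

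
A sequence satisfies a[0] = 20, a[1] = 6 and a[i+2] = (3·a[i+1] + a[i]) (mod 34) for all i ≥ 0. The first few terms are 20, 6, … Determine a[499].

Listing terms: a[0] = 20; a[1] = 6; a[2] = 4; a[3] = 18; a[4] = 24; a[5] = 22; a[6] = 22; a[7] = 20; a[8] = 14; a[9] = 28; a[10] = 30; a[11] = 16; a[12] = 10; a[13] = 12; a[14] = 12; a[15] = 14; a[16] = 20; a[17] = 6.
Since (a[16], a[17]) = (a[0], a[1]) = (20, 6) (two consecutive terms determine the rest), the sequence is periodic with period 16.
So a[499] = a[0 + ((499-0) mod 16)] = a[3] = 18.

18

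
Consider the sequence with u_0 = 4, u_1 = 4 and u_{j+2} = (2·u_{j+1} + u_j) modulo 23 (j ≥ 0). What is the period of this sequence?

22

u_0 = 4, u_1 = 4, u_2 = 12, u_3 = 5, u_4 = 22, u_5 = 3, u_6 = 5, u_7 = 13, u_8 = 8, u_9 = 6, u_{10} = 20, u_{11} = 0, u_{12} = 20, u_{13} = 17, u_{14} = 8, u_{15} = 10, u_{16} = 5, u_{17} = 20, u_{18} = 22, u_{19} = 18, u_{20} = 12, u_{21} = 19, u_{22} = 4, u_{23} = 4.
The sequence repeats with period 22.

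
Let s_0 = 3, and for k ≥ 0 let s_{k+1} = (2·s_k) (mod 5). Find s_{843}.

We have s_0 = 3, s_1 = 1, s_2 = 2, s_3 = 4, s_4 = 3.
Since s_4 = s_0 = 3, the sequence is periodic with period 4.
So s_{843} = s_{0 + ((843-0) mod 4)} = s_3 = 4.

4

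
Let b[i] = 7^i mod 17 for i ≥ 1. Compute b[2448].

1

Listing terms: b[1] = 7, b[2] = 15, b[3] = 3, b[4] = 4, b[5] = 11, b[6] = 9, b[7] = 12, b[8] = 16, b[9] = 10, b[10] = 2, b[11] = 14, b[12] = 13, b[13] = 6, b[14] = 8, b[15] = 5, b[16] = 1, b[17] = 7.
The sequence repeats with period 16.
So b[2448] = b[1 + ((2448-1) mod 16)] = b[16] = 1.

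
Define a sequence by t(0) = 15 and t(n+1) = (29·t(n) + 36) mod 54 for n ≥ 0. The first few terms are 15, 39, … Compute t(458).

33

Listing terms: t(0) = 15,  t(1) = 39,  t(2) = 33,  t(3) = 21,  t(4) = 51,  t(5) = 3,  t(6) = 15.
Since t(6) = t(0) = 15, the sequence is periodic with period 6.
So t(458) = t(0 + ((458-0) mod 6)) = t(2) = 33.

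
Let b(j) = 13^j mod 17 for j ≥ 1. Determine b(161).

Computing terms: b(1) = 13; b(2) = 16; b(3) = 4; b(4) = 1; b(5) = 13.
The sequence repeats with period 4.
(161 - 1) mod 4 = 0, so b(161) = b(1) = 13.

13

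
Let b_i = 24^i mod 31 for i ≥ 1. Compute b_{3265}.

6

b_1 = 24,  b_2 = 18,  b_3 = 29,  b_4 = 14,  b_5 = 26,  b_6 = 4,  b_7 = 3,  b_8 = 10,  b_9 = 23,  b_{10} = 25,  b_{11} = 11,  b_{12} = 16,  b_{13} = 12,  b_{14} = 9,  b_{15} = 30,  b_{16} = 7,  b_{17} = 13,  b_{18} = 2,  b_{19} = 17,  b_{20} = 5,  b_{21} = 27,  b_{22} = 28,  b_{23} = 21,  b_{24} = 8,  b_{25} = 6,  b_{26} = 20,  b_{27} = 15,  b_{28} = 19,  b_{29} = 22,  b_{30} = 1,  b_{31} = 24.
The sequence repeats with period 30.
(3265 - 1) mod 30 = 24, so b_{3265} = b_{25} = 6.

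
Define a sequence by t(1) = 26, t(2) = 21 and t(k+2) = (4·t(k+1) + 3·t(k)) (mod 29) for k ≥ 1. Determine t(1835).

Listing terms: t(1) = 26; t(2) = 21; t(3) = 17; t(4) = 15; t(5) = 24; t(6) = 25; t(7) = 27; t(8) = 9; t(9) = 1; t(10) = 2; t(11) = 11; t(12) = 21; t(13) = 1; t(14) = 9; t(15) = 10; t(16) = 9; t(17) = 8; t(18) = 1; t(19) = 28; t(20) = 28; t(21) = 22; t(22) = 27; t(23) = 0; t(24) = 23; t(25) = 5; t(26) = 2; t(27) = 23; t(28) = 11; t(29) = 26; t(30) = 21.
Since (t(29), t(30)) = (t(1), t(2)) = (26, 21) (two consecutive terms determine the rest), the sequence is periodic with period 28.
(1835 - 1) mod 28 = 14, so t(1835) = t(15) = 10.

10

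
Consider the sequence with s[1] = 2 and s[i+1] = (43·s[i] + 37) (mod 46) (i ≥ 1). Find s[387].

s[1] = 2, s[2] = 31, s[3] = 36, s[4] = 21, s[5] = 20, s[6] = 23, s[7] = 14, s[8] = 41, s[9] = 6, s[10] = 19, s[11] = 26, s[12] = 5, s[13] = 22, s[14] = 17, s[15] = 32, s[16] = 33, s[17] = 30, s[18] = 39, s[19] = 12, s[20] = 1, s[21] = 34, s[22] = 27, s[23] = 2.
The sequence repeats with period 22.
(387 - 1) mod 22 = 12, so s[387] = s[13] = 22.

22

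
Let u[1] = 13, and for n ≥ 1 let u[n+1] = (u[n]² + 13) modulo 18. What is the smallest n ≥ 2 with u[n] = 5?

7

Listing terms: u[1] = 13; u[2] = 2; u[3] = 17; u[4] = 14; u[5] = 11; u[6] = 8; u[7] = 5; u[8] = 2.
Since u[8] = u[2] = 2, the sequence is eventually periodic: after a pre-period of length 1 it cycles with period 6.
The value 5 first appears (with n ≥ 2) at u[7].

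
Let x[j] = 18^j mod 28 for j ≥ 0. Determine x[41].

Computing terms: x[0] = 1; x[1] = 18; x[2] = 16; x[3] = 8; x[4] = 4; x[5] = 16.
Since x[5] = x[2] = 16, the sequence is eventually periodic: after a pre-period of length 2 it cycles with period 3.
For j ≥ 2, x[j] depends only on (j - 2) mod 3. (41 - 2) mod 3 = 0, so x[41] = x[2] = 16.

16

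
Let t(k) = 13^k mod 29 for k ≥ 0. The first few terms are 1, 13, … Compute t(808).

7

We have t(0) = 1,  t(1) = 13,  t(2) = 24,  t(3) = 22,  t(4) = 25,  t(5) = 6,  t(6) = 20,  t(7) = 28,  t(8) = 16,  t(9) = 5,  t(10) = 7,  t(11) = 4,  t(12) = 23,  t(13) = 9,  t(14) = 1.
Since t(14) = t(0) = 1, the sequence is periodic with period 14.
(808 - 0) mod 14 = 10, so t(808) = t(10) = 7.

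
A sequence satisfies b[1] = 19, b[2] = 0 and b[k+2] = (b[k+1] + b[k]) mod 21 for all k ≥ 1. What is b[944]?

2

b[1] = 19, b[2] = 0, b[3] = 19, b[4] = 19, b[5] = 17, b[6] = 15, b[7] = 11, b[8] = 5, b[9] = 16, b[10] = 0, b[11] = 16, b[12] = 16, b[13] = 11, b[14] = 6, b[15] = 17, b[16] = 2, b[17] = 19, b[18] = 0.
The sequence repeats with period 16.
(944 - 1) mod 16 = 15, so b[944] = b[16] = 2.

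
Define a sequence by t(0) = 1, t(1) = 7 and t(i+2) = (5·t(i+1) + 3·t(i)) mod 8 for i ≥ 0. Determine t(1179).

t(0) = 1; t(1) = 7; t(2) = 6; t(3) = 3; t(4) = 1; t(5) = 6; t(6) = 1; t(7) = 7.
Since (t(6), t(7)) = (t(0), t(1)) = (1, 7) (two consecutive terms determine the rest), the sequence is periodic with period 6.
(1179 - 0) mod 6 = 3, so t(1179) = t(3) = 3.

3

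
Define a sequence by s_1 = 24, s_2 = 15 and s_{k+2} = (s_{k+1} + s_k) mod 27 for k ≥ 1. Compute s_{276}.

s_1 = 24; s_2 = 15; s_3 = 12; s_4 = 0; s_5 = 12; s_6 = 12; s_7 = 24; s_8 = 9; s_9 = 6; s_{10} = 15; s_{11} = 21; s_{12} = 9; s_{13} = 3; s_{14} = 12; s_{15} = 15; s_{16} = 0; s_{17} = 15; s_{18} = 15; s_{19} = 3; s_{20} = 18; s_{21} = 21; s_{22} = 12; s_{23} = 6; s_{24} = 18; s_{25} = 24; s_{26} = 15.
Since (s_{25}, s_{26}) = (s_1, s_2) = (24, 15) (two consecutive terms determine the rest), the sequence is periodic with period 24.
(276 - 1) mod 24 = 11, so s_{276} = s_{12} = 9.

9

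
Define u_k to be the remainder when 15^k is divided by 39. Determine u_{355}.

We have u_1 = 15, u_2 = 30, u_3 = 21, u_4 = 3, u_5 = 6, u_6 = 12, u_7 = 24, u_8 = 9, u_9 = 18, u_{10} = 36, u_{11} = 33, u_{12} = 27, u_{13} = 15.
Since u_{13} = u_1 = 15, the sequence is periodic with period 12.
So u_{355} = u_{1 + ((355-1) mod 12)} = u_7 = 24.

24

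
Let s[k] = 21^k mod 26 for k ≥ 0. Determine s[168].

1

s[0] = 1; s[1] = 21; s[2] = 25; s[3] = 5; s[4] = 1.
The sequence repeats with period 4.
So s[168] = s[0 + ((168-0) mod 4)] = s[0] = 1.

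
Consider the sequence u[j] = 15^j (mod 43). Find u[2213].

24

Computing terms: u[1] = 15; u[2] = 10; u[3] = 21; u[4] = 14; u[5] = 38; u[6] = 11; u[7] = 36; u[8] = 24; u[9] = 16; u[10] = 25; u[11] = 31; u[12] = 35; u[13] = 9; u[14] = 6; u[15] = 4; u[16] = 17; u[17] = 40; u[18] = 41; u[19] = 13; u[20] = 23; u[21] = 1; u[22] = 15.
The sequence repeats with period 21.
So u[2213] = u[1 + ((2213-1) mod 21)] = u[8] = 24.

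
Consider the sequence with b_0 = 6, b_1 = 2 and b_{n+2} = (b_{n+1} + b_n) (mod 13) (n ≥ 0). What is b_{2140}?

We have b_0 = 6, b_1 = 2, b_2 = 8, b_3 = 10, b_4 = 5, b_5 = 2, b_6 = 7, b_7 = 9, b_8 = 3, b_9 = 12, b_{10} = 2, b_{11} = 1, b_{12} = 3, b_{13} = 4, b_{14} = 7, b_{15} = 11, b_{16} = 5, b_{17} = 3, b_{18} = 8, b_{19} = 11, b_{20} = 6, b_{21} = 4, b_{22} = 10, b_{23} = 1, b_{24} = 11, b_{25} = 12, b_{26} = 10, b_{27} = 9, b_{28} = 6, b_{29} = 2.
The sequence repeats with period 28.
So b_{2140} = b_{0 + ((2140-0) mod 28)} = b_{12} = 3.

3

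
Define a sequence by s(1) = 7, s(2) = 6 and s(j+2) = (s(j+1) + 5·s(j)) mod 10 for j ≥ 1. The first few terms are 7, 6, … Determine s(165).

s(1) = 7,  s(2) = 6,  s(3) = 1,  s(4) = 1,  s(5) = 6,  s(6) = 1.
Since (s(5), s(6)) = (s(2), s(3)) = (6, 1) (two consecutive terms determine the rest), the sequence is eventually periodic: after a pre-period of length 1 it cycles with period 3.
For j ≥ 2, s(j) depends only on (j - 2) mod 3. (165 - 2) mod 3 = 1, so s(165) = s(3) = 1.

1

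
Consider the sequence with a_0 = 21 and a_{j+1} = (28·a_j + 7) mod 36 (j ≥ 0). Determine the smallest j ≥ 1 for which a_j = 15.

3

Computing terms: a_0 = 21; a_1 = 19; a_2 = 35; a_3 = 15; a_4 = 31; a_5 = 11; a_6 = 27; a_7 = 7; a_8 = 23; a_9 = 3; a_{10} = 19.
Since a_{10} = a_1 = 19, the sequence is eventually periodic: after a pre-period of length 1 it cycles with period 9.
The value 15 first appears (with j ≥ 1) at a_3.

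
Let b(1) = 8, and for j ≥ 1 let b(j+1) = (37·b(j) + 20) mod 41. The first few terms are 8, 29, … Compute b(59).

35

Listing terms: b(1) = 8; b(2) = 29; b(3) = 27; b(4) = 35; b(5) = 3; b(6) = 8.
The sequence repeats with period 5.
So b(59) = b(1 + ((59-1) mod 5)) = b(4) = 35.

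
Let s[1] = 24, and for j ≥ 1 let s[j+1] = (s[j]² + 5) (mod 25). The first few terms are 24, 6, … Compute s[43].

16

Listing terms: s[1] = 24,  s[2] = 6,  s[3] = 16,  s[4] = 11,  s[5] = 1,  s[6] = 6.
Since s[6] = s[2] = 6, the sequence is eventually periodic: after a pre-period of length 1 it cycles with period 4.
For j ≥ 2, s[j] depends only on (j - 2) mod 4. (43 - 2) mod 4 = 1, so s[43] = s[3] = 16.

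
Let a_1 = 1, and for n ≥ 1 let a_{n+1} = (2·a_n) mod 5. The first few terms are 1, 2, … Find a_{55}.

4

We have a_1 = 1; a_2 = 2; a_3 = 4; a_4 = 3; a_5 = 1.
The sequence repeats with period 4.
(55 - 1) mod 4 = 2, so a_{55} = a_3 = 4.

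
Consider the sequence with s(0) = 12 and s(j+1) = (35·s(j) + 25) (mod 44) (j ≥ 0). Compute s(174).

28

s(0) = 12, s(1) = 5, s(2) = 24, s(3) = 29, s(4) = 28, s(5) = 37, s(6) = 0, s(7) = 25, s(8) = 20, s(9) = 21, s(10) = 12.
The sequence repeats with period 10.
So s(174) = s(0 + ((174-0) mod 10)) = s(4) = 28.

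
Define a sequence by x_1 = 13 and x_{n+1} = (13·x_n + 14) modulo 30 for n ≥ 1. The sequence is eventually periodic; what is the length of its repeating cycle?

Computing terms: x_1 = 13,  x_2 = 3,  x_3 = 23,  x_4 = 13.
The sequence repeats with period 3.

3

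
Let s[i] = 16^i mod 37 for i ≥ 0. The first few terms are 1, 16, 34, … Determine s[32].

33

Computing terms: s[0] = 1; s[1] = 16; s[2] = 34; s[3] = 26; s[4] = 9; s[5] = 33; s[6] = 10; s[7] = 12; s[8] = 7; s[9] = 1.
The sequence repeats with period 9.
So s[32] = s[0 + ((32-0) mod 9)] = s[5] = 33.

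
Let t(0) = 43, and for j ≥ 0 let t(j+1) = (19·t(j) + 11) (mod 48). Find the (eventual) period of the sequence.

24

Listing terms: t(0) = 43, t(1) = 12, t(2) = 47, t(3) = 40, t(4) = 3, t(5) = 20, t(6) = 7, t(7) = 0, t(8) = 11, t(9) = 28, t(10) = 15, t(11) = 8, t(12) = 19, t(13) = 36, t(14) = 23, t(15) = 16, t(16) = 27, t(17) = 44, t(18) = 31, t(19) = 24, t(20) = 35, t(21) = 4, t(22) = 39, t(23) = 32, t(24) = 43.
Since t(24) = t(0) = 43, the sequence is periodic with period 24.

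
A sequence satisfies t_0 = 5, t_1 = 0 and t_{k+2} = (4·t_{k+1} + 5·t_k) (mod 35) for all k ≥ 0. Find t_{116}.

25

We have t_0 = 5; t_1 = 0; t_2 = 25; t_3 = 30; t_4 = 0; t_5 = 10; t_6 = 5; t_7 = 0.
The sequence repeats with period 6.
So t_{116} = t_{0 + ((116-0) mod 6)} = t_2 = 25.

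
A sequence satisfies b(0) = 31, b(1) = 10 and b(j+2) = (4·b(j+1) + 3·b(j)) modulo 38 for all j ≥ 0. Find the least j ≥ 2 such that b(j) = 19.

b(0) = 31,  b(1) = 10,  b(2) = 19,  b(3) = 30,  b(4) = 25,  b(5) = 0,  b(6) = 37,  b(7) = 34,  b(8) = 19,  b(9) = 26,  b(10) = 9,  b(11) = 0,  b(12) = 27,  b(13) = 32,  b(14) = 19,  b(15) = 20,  b(16) = 23,  b(17) = 0,  b(18) = 31,  b(19) = 10.
Since (b(18), b(19)) = (b(0), b(1)) = (31, 10) (two consecutive terms determine the rest), the sequence is periodic with period 18.
The value 19 first appears (with j ≥ 2) at b(2).

2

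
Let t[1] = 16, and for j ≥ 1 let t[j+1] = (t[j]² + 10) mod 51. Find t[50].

We have t[1] = 16; t[2] = 11; t[3] = 29; t[4] = 35; t[5] = 11.
Since t[5] = t[2] = 11, the sequence is eventually periodic: after a pre-period of length 1 it cycles with period 3.
For j ≥ 2, t[j] depends only on (j - 2) mod 3. (50 - 2) mod 3 = 0, so t[50] = t[2] = 11.

11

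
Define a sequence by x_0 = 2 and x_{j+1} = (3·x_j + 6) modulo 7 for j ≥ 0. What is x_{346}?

3

Listing terms: x_0 = 2,  x_1 = 5,  x_2 = 0,  x_3 = 6,  x_4 = 3,  x_5 = 1,  x_6 = 2.
The sequence repeats with period 6.
So x_{346} = x_{0 + ((346-0) mod 6)} = x_4 = 3.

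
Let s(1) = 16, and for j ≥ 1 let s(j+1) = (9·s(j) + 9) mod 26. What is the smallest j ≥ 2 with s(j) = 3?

4

s(1) = 16, s(2) = 23, s(3) = 8, s(4) = 3, s(5) = 10, s(6) = 21, s(7) = 16.
Since s(7) = s(1) = 16, the sequence is periodic with period 6.
The value 3 first appears (with j ≥ 2) at s(4).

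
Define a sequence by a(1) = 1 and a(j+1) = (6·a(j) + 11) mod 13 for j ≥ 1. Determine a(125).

11

Listing terms: a(1) = 1; a(2) = 4; a(3) = 9; a(4) = 0; a(5) = 11; a(6) = 12; a(7) = 5; a(8) = 2; a(9) = 10; a(10) = 6; a(11) = 8; a(12) = 7; a(13) = 1.
Since a(13) = a(1) = 1, the sequence is periodic with period 12.
So a(125) = a(1 + ((125-1) mod 12)) = a(5) = 11.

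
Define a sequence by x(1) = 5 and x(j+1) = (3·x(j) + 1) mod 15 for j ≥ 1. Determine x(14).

1

We have x(1) = 5; x(2) = 1; x(3) = 4; x(4) = 13; x(5) = 10; x(6) = 1.
Since x(6) = x(2) = 1, the sequence is eventually periodic: after a pre-period of length 1 it cycles with period 4.
For j ≥ 2, x(j) depends only on (j - 2) mod 4. (14 - 2) mod 4 = 0, so x(14) = x(2) = 1.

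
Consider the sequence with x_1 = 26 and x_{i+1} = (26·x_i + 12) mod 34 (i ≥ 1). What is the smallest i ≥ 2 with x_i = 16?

3

x_1 = 26; x_2 = 8; x_3 = 16; x_4 = 20; x_5 = 22; x_6 = 6; x_7 = 32; x_8 = 28; x_9 = 26.
Since x_9 = x_1 = 26, the sequence is periodic with period 8.
The value 16 first appears (with i ≥ 2) at x_3.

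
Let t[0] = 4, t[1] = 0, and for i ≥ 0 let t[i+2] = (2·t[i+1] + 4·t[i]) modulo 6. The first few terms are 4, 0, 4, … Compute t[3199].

Listing terms: t[0] = 4; t[1] = 0; t[2] = 4; t[3] = 2; t[4] = 2; t[5] = 0; t[6] = 2; t[7] = 4; t[8] = 4; t[9] = 0.
The sequence repeats with period 8.
So t[3199] = t[0 + ((3199-0) mod 8)] = t[7] = 4.

4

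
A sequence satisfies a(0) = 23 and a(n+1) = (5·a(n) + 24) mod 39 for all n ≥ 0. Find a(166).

We have a(0) = 23,  a(1) = 22,  a(2) = 17,  a(3) = 31,  a(4) = 23.
Since a(4) = a(0) = 23, the sequence is periodic with period 4.
(166 - 0) mod 4 = 2, so a(166) = a(2) = 17.

17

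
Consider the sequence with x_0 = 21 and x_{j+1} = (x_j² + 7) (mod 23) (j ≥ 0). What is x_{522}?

Listing terms: x_0 = 21, x_1 = 11, x_2 = 13, x_3 = 15, x_4 = 2, x_5 = 11.
Since x_5 = x_1 = 11, the sequence is eventually periodic: after a pre-period of length 1 it cycles with period 4.
For j ≥ 1, x_j depends only on (j - 1) mod 4. (522 - 1) mod 4 = 1, so x_{522} = x_2 = 13.

13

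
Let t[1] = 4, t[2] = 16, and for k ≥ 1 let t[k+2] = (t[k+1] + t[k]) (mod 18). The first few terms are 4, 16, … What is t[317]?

2

Computing terms: t[1] = 4; t[2] = 16; t[3] = 2; t[4] = 0; t[5] = 2; t[6] = 2; t[7] = 4; t[8] = 6; t[9] = 10; t[10] = 16; t[11] = 8; t[12] = 6; t[13] = 14; t[14] = 2; t[15] = 16; t[16] = 0; t[17] = 16; t[18] = 16; t[19] = 14; t[20] = 12; t[21] = 8; t[22] = 2; t[23] = 10; t[24] = 12; t[25] = 4; t[26] = 16.
Since (t[25], t[26]) = (t[1], t[2]) = (4, 16) (two consecutive terms determine the rest), the sequence is periodic with period 24.
So t[317] = t[1 + ((317-1) mod 24)] = t[5] = 2.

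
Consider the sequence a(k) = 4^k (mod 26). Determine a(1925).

10

Computing terms: a(1) = 4; a(2) = 16; a(3) = 12; a(4) = 22; a(5) = 10; a(6) = 14; a(7) = 4.
The sequence repeats with period 6.
(1925 - 1) mod 6 = 4, so a(1925) = a(5) = 10.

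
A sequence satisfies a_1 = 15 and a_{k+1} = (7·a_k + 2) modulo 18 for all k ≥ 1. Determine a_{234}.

Computing terms: a_1 = 15; a_2 = 17; a_3 = 13; a_4 = 3; a_5 = 5; a_6 = 1; a_7 = 9; a_8 = 11; a_9 = 7; a_{10} = 15.
Since a_{10} = a_1 = 15, the sequence is periodic with period 9.
(234 - 1) mod 9 = 8, so a_{234} = a_9 = 7.

7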